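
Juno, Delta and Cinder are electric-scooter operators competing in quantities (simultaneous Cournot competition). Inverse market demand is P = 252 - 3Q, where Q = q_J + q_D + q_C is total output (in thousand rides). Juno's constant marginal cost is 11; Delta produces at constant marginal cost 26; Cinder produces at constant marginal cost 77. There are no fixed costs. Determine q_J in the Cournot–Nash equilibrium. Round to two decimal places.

Juno's profit: π_J = (252 - 3Q)q_J - (11q_J). Setting ∂π_J/∂q_J = 0: 241 - 6q_J - 3(q_D + q_C) = 0.
Delta's first-order condition: 226 - 6q_D - 3(q_J + q_C) = 0.
Cinder's first-order condition: 175 - 6q_C - 3(q_J + q_D) = 0.
Adding the 3 first-order conditions: 642 − 12Q = 0, so Q = 107/2.
Back-substituting: q_J = (241 − 321/2)/3 = 161/6, q_D = (226 − 321/2)/3 = 131/6, q_C = (175 − 321/2)/3 = 29/6.

26.83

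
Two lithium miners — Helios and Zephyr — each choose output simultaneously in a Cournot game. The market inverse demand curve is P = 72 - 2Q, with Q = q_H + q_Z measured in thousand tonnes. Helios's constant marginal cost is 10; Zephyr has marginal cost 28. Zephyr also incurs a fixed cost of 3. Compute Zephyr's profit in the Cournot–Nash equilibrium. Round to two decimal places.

Helios's profit: π_H = (72 - 2Q)q_H - (10q_H). Setting ∂π_H/∂q_H = 0: 62 - 4q_H - 2(q_Z) = 0.
Zephyr's first-order condition: 44 - 4q_Z - 2(q_H) = 0.
So q_H = (62 - 2q_Z)/4 and q_Z = (44 - 2q_H)/4.
Substituting one into the other gives q_H = 40/3 and q_Z = 13/3.
Price P = 72 - 2·(53/3) = 110/3.
Zephyr's profit: (110/3 - 28)·(13/3) - 3 = 311/9.

34.56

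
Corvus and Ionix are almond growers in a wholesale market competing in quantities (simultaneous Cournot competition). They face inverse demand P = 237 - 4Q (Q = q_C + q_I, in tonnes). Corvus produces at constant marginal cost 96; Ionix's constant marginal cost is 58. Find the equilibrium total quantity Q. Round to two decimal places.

Corvus's profit: π_C = (237 - 4Q)q_C - (96q_C). Setting ∂π_C/∂q_C = 0: 141 - 8q_C - 4(q_I) = 0.
Ionix's first-order condition: 179 - 8q_I - 4(q_C) = 0.
Best responses: q_C = (141 - 4q_I)/8, q_I = (179 - 4q_C)/8.
Substituting one into the other gives q_C = 103/12 and q_I = 217/12.
Total output Q = 103/12 + 217/12 = 80/3.

26.67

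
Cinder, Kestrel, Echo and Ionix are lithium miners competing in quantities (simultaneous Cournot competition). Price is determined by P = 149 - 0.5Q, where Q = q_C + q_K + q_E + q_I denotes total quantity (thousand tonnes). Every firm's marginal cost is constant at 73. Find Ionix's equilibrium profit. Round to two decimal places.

462.08

Each firm earns π_i = (149 - 0.5Q)q_i - 73q_i.
First-order condition (treating rivals' output as given): 76 - q_i - (1/2)·Σ_{j≠i} q_j = 0.
With identical firms every q_j equals q_i, so Σ_{j≠i} q_j = 3q_i and 76 = (5/2)q_i, giving q_i = 152/5.
Price P = 149 - (1/2)·(608/5) = 441/5.
Ionix's profit: (441/5 - 73)·(152/5) = 462.0800.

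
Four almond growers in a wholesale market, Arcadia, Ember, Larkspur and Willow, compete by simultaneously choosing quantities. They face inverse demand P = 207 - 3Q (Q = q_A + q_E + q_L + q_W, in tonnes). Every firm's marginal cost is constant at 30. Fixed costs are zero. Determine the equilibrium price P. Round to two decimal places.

65.40

A representative firm's profit is π_i = q_i(207 - 3Q) - 30q_i.
First-order condition (treating rivals' output as given): 177 - 6q_i - 3·Σ_{j≠i} q_j = 0.
By symmetry each firm produces the same amount; substituting Σ_{j≠i} q_j = 3q_i yields q_i = 177/15 = 59/5.
Total output Q = 236/5, so price P = 207 - 3·(236/5) = 327/5.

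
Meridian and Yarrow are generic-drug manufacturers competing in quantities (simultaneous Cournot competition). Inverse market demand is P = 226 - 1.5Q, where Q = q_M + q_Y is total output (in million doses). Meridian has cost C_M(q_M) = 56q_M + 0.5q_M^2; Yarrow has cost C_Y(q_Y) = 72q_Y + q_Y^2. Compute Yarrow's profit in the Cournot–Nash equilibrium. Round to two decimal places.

1034.09

Meridian's profit: π_M = (226 - 1.5Q)q_M - (56q_M + (1/2)q_M²). Setting ∂π_M/∂q_M = 0: 170 - 4q_M - (3/2)(q_Y) = 0.
Yarrow's profit: π_Y = (226 - 1.5Q)q_Y - (72q_Y + q_Y²). Setting ∂π_Y/∂q_Y = 0: 154 - 5q_Y - (3/2)(q_M) = 0.
Best responses: q_M = (170 - (3/2)q_Y)/4, q_Y = (154 - (3/2)q_M)/5.
Solving the pair: q_M = 34.8732, q_Y = 1444/71.
Price P = 226 - (3/2)·55.2113 = 143.1831.
Yarrow's profit: 143.1831·(1444/71) - 72·(1444/71) - (1444/71)² = 1034.0885.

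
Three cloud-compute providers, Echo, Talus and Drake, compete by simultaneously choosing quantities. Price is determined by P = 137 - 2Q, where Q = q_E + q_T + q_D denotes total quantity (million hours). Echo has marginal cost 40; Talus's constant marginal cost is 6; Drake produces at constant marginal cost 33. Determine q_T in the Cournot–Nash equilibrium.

24

Echo's profit: π_E = (137 - 2Q)q_E - (40q_E). Setting ∂π_E/∂q_E = 0: 97 - 4q_E - 2(q_T + q_D) = 0.
Talus's first-order condition: 131 - 4q_T - 2(q_E + q_D) = 0.
Drake's profit: π_D = (137 - 2Q)q_D - (33q_D). Setting ∂π_D/∂q_D = 0: 104 - 4q_D - 2(q_E + q_T) = 0.
Adding the 3 first-order conditions: 332 − 8Q = 0, so Q = 83/2.
Back-substituting: q_E = (97 − 83)/2 = 7, q_T = (131 − 83)/2 = 24, q_D = (104 − 83)/2 = 21/2.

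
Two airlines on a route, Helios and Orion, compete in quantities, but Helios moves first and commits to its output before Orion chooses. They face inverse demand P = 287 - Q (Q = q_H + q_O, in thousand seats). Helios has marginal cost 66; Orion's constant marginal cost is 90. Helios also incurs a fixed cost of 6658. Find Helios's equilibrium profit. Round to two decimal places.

Solve by backward induction. Given q_H, the follower Orion maximises π_O = (287 - q_H - q_O)q_O - 90q_O.
Setting the follower's marginal profit to zero, 197 - q_H - 2q_O = 0, i.e. q_O = (197 - q_H)/2.
Helios substitutes q_O(q_H) into its own profit: π_H = q_H(287 - q_H - (197 - q_H)/2) - 66q_H = (377/2 - (1/2)q_H)q_H - 66q_H.
The leader's first-order condition 245/2 - q_H = 0 yields q_H = 245/2.
Then q_O = (197 - 245/2)/2 = 149/4.
Price P = 287 - 639/4 = 509/4.
Helios's profit: (509/4 - 66)·(245/2) - 6658 = 845.1250.

845.13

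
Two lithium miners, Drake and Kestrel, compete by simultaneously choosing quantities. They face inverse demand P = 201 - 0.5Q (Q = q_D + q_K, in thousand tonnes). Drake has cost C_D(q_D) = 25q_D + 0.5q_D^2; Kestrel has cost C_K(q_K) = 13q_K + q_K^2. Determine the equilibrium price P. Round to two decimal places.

Drake's profit: π_D = (201 - 0.5Q)q_D - (25q_D + (1/2)q_D²). Setting ∂π_D/∂q_D = 0: 176 - 2q_D - (1/2)(q_K) = 0.
Kestrel's profit: π_K = (201 - 0.5Q)q_K - (13q_K + q_K²). Setting ∂π_K/∂q_K = 0: 188 - 3q_K - (1/2)(q_D) = 0.
So q_D = (176 - (1/2)q_K)/2 and q_K = (188 - (1/2)q_D)/3.
Substituting one into the other gives q_D = 1736/23 and q_K = 1152/23.
Total output Q = 125.5652, so price P = 201 - (1/2)·125.5652 = 138.2174.

138.22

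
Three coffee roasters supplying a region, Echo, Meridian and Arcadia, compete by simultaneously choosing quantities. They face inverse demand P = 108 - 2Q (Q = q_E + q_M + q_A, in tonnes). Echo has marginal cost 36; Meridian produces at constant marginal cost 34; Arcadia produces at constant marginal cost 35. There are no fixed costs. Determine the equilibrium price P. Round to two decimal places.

Echo's profit: π_E = (108 - 2Q)q_E - (36q_E). Setting ∂π_E/∂q_E = 0: 72 - 4q_E - 2(q_M + q_A) = 0.
Meridian's profit: π_M = (108 - 2Q)q_M - (34q_M). Setting ∂π_M/∂q_M = 0: 74 - 4q_M - 2(q_E + q_A) = 0.
Arcadia's profit: π_A = (108 - 2Q)q_A - (35q_A). Setting ∂π_A/∂q_A = 0: 73 - 4q_A - 2(q_E + q_M) = 0.
Summing all 3 equations gives 219 − 8Q = 0, hence Q = 219/8.
Back-substituting: q_E = (72 − 219/4)/2 = 69/8, q_M = (74 − 219/4)/2 = 77/8, q_A = (73 − 219/4)/2 = 73/8.
Total output Q = 219/8, so price P = 108 - 2·(219/8) = 213/4.

53.25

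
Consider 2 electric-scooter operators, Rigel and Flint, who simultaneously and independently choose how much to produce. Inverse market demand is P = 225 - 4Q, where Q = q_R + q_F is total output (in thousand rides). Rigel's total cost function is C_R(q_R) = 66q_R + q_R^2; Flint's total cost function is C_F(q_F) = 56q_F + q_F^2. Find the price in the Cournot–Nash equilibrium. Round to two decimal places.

Rigel's profit: π_R = (225 - 4Q)q_R - (66q_R + q_R²). Setting ∂π_R/∂q_R = 0: 159 - 10q_R - 4(q_F) = 0.
Flint's profit: π_F = (225 - 4Q)q_F - (56q_F + q_F²). Setting ∂π_F/∂q_F = 0: 169 - 10q_F - 4(q_R) = 0.
Rearranging gives the reaction functions q_R = (159 - 4q_F)/10 and q_F = (169 - 4q_R)/10.
Substituting one into the other gives q_R = 457/42 and q_F = 527/42.
Total output Q = 164/7, so price P = 225 - 4·(164/7) = 919/7.

131.29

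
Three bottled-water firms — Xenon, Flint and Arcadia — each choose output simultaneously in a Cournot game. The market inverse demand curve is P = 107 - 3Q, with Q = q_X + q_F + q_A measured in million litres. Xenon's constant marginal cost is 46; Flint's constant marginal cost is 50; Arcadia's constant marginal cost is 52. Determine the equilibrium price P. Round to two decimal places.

63.75

Xenon's profit: π_X = (107 - 3Q)q_X - (46q_X). Setting ∂π_X/∂q_X = 0: 61 - 6q_X - 3(q_F + q_A) = 0.
Flint's profit: π_F = (107 - 3Q)q_F - (50q_F). Setting ∂π_F/∂q_F = 0: 57 - 6q_F - 3(q_X + q_A) = 0.
Arcadia's first-order condition: 55 - 6q_A - 3(q_X + q_F) = 0.
Adding the 3 first-order conditions: 173 − 12Q = 0, so Q = 173/12.
Back-substituting: q_X = (61 − 173/4)/3 = 71/12, q_F = (57 − 173/4)/3 = 55/12, q_A = (55 − 173/4)/3 = 47/12.
Total output Q = 173/12, so price P = 107 - 3·(173/12) = 255/4.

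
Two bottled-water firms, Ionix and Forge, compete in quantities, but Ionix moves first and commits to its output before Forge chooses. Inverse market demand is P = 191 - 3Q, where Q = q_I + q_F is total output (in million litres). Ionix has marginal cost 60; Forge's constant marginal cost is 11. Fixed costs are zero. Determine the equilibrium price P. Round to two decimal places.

The follower Forge best-responds to any q_I: π_F = (191 - 3Q)q_F - 11q_F.
Setting the follower's marginal profit to zero, 180 - 3q_I - 6q_F = 0, i.e. q_F = (180 - 3q_I)/6.
Ionix substitutes q_F(q_I) into its own profit: π_I = q_I(191 - 3q_I - (180 - 3q_I)/2) - 60q_I = (101 - (3/2)q_I)q_I - 60q_I.
The leader's first-order condition 41 - 3q_I = 0 yields q_I = 41/3.
Then q_F = (180 - 3·(41/3))/6 = 139/6.
Total output Q = 221/6, so price P = 191 - 3·(221/6) = 161/2.

80.50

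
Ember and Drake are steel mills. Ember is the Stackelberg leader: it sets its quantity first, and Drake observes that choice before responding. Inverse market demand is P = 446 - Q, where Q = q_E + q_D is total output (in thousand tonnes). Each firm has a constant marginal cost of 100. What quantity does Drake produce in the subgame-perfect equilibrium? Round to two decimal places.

86.50

Solve by backward induction. Given q_E, the follower Drake maximises π_D = (446 - q_E - q_D)q_D - 100q_D.
Follower FOC: 346 - q_E - 2q_D = 0, so q_D(q_E) = (346 - q_E)/2.
The leader anticipates this reaction. Substituting into P = 446 - Q gives P = 273 - (1/2)q_E, so π_E = (273 - (1/2)q_E)q_E - 100q_E.
Leader FOC: 173 - q_E = 0, so q_E = 173.
Then q_D = (346 - 173)/2 = 173/2.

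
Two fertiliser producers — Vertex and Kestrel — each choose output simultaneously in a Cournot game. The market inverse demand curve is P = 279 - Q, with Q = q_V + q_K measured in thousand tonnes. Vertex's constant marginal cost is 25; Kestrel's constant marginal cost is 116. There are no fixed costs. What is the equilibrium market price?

140

Vertex's profit: π_V = (279 - Q)q_V - (25q_V). Setting ∂π_V/∂q_V = 0: 254 - 2q_V - (q_K) = 0.
Kestrel's first-order condition: 163 - 2q_K - (q_V) = 0.
Best responses: q_V = (254 - q_K)/2, q_K = (163 - q_V)/2.
Solving the pair: q_V = 115, q_K = 24.
Total output Q = 139, so price P = 279 - 139 = 140.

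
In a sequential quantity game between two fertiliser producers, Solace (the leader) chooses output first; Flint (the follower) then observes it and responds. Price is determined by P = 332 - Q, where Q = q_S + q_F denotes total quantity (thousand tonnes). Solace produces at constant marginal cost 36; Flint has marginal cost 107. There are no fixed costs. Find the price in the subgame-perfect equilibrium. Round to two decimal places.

Solve by backward induction. Given q_S, the follower Flint maximises π_F = (332 - q_S - q_F)q_F - 107q_F.
∂π_F/∂q_F = 225 - q_S - 2q_F = 0 gives the reaction function q_F = (225 - q_S)/2.
The leader anticipates this reaction. Substituting into P = 332 - Q gives P = 439/2 - (1/2)q_S, so π_S = (439/2 - (1/2)q_S)q_S - 36q_S.
Maximising: ∂π_S/∂q_S = 367/2 - q_S = 0, giving q_S = 367/2.
Then q_F = (225 - 367/2)/2 = 83/4.
Total output Q = 817/4, so price P = 332 - 817/4 = 511/4.

127.75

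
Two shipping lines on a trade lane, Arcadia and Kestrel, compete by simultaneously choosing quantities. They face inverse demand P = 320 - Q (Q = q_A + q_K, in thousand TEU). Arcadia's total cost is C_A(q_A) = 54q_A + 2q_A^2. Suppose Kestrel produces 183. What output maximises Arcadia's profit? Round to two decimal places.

13.83

With the rival's output fixed at 183, Arcadia's profit is π_A = (320 - 183 - q_A)q_A - (54q_A + 2q_A²) = (137 - q_A)q_A - (54q_A + 2q_A²).
∂π_A/∂q_A = 83 - 6q_A = 0, so q_A = 83/6.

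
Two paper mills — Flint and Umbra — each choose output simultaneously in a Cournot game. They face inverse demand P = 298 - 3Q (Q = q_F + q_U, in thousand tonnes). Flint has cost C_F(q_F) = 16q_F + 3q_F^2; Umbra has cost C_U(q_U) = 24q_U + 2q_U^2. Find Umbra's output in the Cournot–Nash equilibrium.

Flint's profit: π_F = (298 - 3Q)q_F - (16q_F + 3q_F²). Setting ∂π_F/∂q_F = 0: 282 - 12q_F - 3(q_U) = 0.
Umbra's profit: π_U = (298 - 3Q)q_U - (24q_U + 2q_U²). Setting ∂π_U/∂q_U = 0: 274 - 10q_U - 3(q_F) = 0.
So q_F = (282 - 3q_U)/12 and q_U = (274 - 3q_F)/10.
Solving the pair: q_F = 18, q_U = 22.

22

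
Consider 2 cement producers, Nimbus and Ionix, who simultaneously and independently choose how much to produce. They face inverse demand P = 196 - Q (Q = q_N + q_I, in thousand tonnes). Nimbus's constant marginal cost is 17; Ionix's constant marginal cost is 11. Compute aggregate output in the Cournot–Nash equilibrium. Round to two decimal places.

Nimbus's profit: π_N = (196 - Q)q_N - (17q_N). Setting ∂π_N/∂q_N = 0: 179 - 2q_N - (q_I) = 0.
Ionix's profit: π_I = (196 - Q)q_I - (11q_I). Setting ∂π_I/∂q_I = 0: 185 - 2q_I - (q_N) = 0.
Rearranging gives the reaction functions q_N = (179 - q_I)/2 and q_I = (185 - q_N)/2.
Solving the pair: q_N = 173/3, q_I = 191/3.
Total output Q = 173/3 + 191/3 = 364/3.

121.33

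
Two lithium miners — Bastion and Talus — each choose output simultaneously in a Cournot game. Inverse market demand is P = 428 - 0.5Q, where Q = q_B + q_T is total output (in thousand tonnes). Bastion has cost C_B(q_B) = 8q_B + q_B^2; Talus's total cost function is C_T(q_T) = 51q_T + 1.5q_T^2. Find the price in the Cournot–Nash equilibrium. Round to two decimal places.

325.34

Bastion's profit: π_B = (428 - 0.5Q)q_B - (8q_B + q_B²). Setting ∂π_B/∂q_B = 0: 420 - 3q_B - (1/2)(q_T) = 0.
Talus's profit: π_T = (428 - 0.5Q)q_T - (51q_T + (3/2)q_T²). Setting ∂π_T/∂q_T = 0: 377 - 4q_T - (1/2)(q_B) = 0.
Best responses: q_B = (420 - (1/2)q_T)/3, q_T = (377 - (1/2)q_B)/4.
Solving the pair: q_B = 126.9362, q_T = 78.3830.
Total output Q = 205.3191, so price P = 428 - (1/2)·205.3191 = 325.3404.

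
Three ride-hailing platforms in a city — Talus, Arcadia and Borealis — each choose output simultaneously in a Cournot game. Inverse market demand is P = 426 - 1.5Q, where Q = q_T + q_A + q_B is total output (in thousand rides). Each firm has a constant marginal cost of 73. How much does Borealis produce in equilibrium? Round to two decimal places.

58.83

A representative firm's profit is π_i = q_i(426 - 1.5Q) - 73q_i.
First-order condition (treating rivals' output as given): 353 - 3q_i - (3/2)·Σ_{j≠i} q_j = 0.
By symmetry each firm produces the same amount; substituting Σ_{j≠i} q_j = 2q_i yields q_i = 353/6.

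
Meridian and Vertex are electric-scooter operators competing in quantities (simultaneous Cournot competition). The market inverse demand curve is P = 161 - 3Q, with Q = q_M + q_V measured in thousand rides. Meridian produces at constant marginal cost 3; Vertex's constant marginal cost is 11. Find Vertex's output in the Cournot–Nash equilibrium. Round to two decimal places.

15.78

Meridian's profit: π_M = (161 - 3Q)q_M - (3q_M). Setting ∂π_M/∂q_M = 0: 158 - 6q_M - 3(q_V) = 0.
Vertex's profit: π_V = (161 - 3Q)q_V - (11q_V). Setting ∂π_V/∂q_V = 0: 150 - 6q_V - 3(q_M) = 0.
So q_M = (158 - 3q_V)/6 and q_V = (150 - 3q_M)/6.
Substituting one into the other gives q_M = 166/9 and q_V = 142/9.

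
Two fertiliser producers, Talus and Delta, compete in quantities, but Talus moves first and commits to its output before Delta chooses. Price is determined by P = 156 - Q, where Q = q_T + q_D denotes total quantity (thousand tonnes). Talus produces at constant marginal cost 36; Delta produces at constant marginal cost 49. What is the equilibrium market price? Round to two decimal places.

69.25

The follower Delta best-responds to any q_T: π_D = (156 - Q)q_D - 49q_D.
Follower FOC: 107 - q_T - 2q_D = 0, so q_D(q_T) = (107 - q_T)/2.
The leader anticipates this reaction. Substituting into P = 156 - Q gives P = 205/2 - (1/2)q_T, so π_T = (205/2 - (1/2)q_T)q_T - 36q_T.
Leader FOC: 133/2 - q_T = 0, so q_T = 133/2.
Then q_D = (107 - 133/2)/2 = 81/4.
Total output Q = 347/4, so price P = 156 - 347/4 = 277/4.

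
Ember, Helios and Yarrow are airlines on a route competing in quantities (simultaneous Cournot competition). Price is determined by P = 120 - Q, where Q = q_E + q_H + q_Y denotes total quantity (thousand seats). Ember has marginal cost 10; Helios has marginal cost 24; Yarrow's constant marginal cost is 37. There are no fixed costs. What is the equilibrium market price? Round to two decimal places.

47.75

Ember's profit: π_E = (120 - Q)q_E - (10q_E). Setting ∂π_E/∂q_E = 0: 110 - 2q_E - (q_H + q_Y) = 0.
Helios's profit: π_H = (120 - Q)q_H - (24q_H). Setting ∂π_H/∂q_H = 0: 96 - 2q_H - (q_E + q_Y) = 0.
Yarrow's profit: π_Y = (120 - Q)q_Y - (37q_Y). Setting ∂π_Y/∂q_Y = 0: 83 - 2q_Y - (q_E + q_H) = 0.
Adding the 3 first-order conditions: 289 − 4Q = 0, so Q = 289/4.
Back-substituting: q_E = (110 − 289/4) = 151/4, q_H = (96 − 289/4) = 95/4, q_Y = (83 − 289/4) = 43/4.
Total output Q = 289/4, so price P = 120 - 289/4 = 191/4.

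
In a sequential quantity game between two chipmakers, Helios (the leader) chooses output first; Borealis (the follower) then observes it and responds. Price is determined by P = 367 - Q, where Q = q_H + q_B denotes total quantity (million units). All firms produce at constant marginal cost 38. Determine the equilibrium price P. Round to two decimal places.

120.25

The follower Borealis best-responds to any q_H: π_B = (367 - Q)q_B - 38q_B.
∂π_B/∂q_B = 329 - q_H - 2q_B = 0 gives the reaction function q_B = (329 - q_H)/2.
Helios substitutes q_B(q_H) into its own profit: π_H = q_H(367 - q_H - (329 - q_H)/2) - 38q_H = (405/2 - (1/2)q_H)q_H - 38q_H.
Maximising: ∂π_H/∂q_H = 329/2 - q_H = 0, giving q_H = 329/2.
Then q_B = (329 - 329/2)/2 = 329/4.
Total output Q = 987/4, so price P = 367 - 987/4 = 481/4.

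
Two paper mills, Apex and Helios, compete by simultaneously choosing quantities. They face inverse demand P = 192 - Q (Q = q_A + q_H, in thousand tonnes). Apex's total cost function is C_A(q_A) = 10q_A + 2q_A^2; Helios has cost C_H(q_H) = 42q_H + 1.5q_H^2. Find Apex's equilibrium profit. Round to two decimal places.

2060.40

Apex's profit: π_A = (192 - Q)q_A - (10q_A + 2q_A²). Setting ∂π_A/∂q_A = 0: 182 - 6q_A - (q_H) = 0.
Helios's profit: π_H = (192 - Q)q_H - (42q_H + (3/2)q_H²). Setting ∂π_H/∂q_H = 0: 150 - 5q_H - (q_A) = 0.
So q_A = (182 - q_H)/6 and q_H = (150 - q_A)/5.
Substituting one into the other gives q_A = 760/29 and q_H = 718/29.
Price P = 192 - 1478/29 = 141.0345.
Apex's profit: 141.0345·(760/29) - 10·(760/29) - 2(760/29)² = 2060.4043.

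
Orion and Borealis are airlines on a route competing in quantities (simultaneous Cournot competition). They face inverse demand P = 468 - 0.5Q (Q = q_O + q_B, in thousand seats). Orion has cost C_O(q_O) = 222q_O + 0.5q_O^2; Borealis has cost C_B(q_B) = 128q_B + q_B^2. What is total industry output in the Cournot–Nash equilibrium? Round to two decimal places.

195.65

Orion's profit: π_O = (468 - 0.5Q)q_O - (222q_O + (1/2)q_O²). Setting ∂π_O/∂q_O = 0: 246 - 2q_O - (1/2)(q_B) = 0.
Borealis's first-order condition: 340 - 3q_B - (1/2)(q_O) = 0.
Rearranging gives the reaction functions q_O = (246 - (1/2)q_B)/2 and q_B = (340 - (1/2)q_O)/3.
Solving the pair: q_O = 98.7826, q_B = 96.8696.
Total output Q = 98.7826 + 96.8696 = 195.6522.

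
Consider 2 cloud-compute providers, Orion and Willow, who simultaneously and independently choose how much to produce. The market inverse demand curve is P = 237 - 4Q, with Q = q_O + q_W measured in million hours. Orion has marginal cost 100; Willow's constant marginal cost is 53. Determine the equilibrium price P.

Orion's profit: π_O = (237 - 4Q)q_O - (100q_O). Setting ∂π_O/∂q_O = 0: 137 - 8q_O - 4(q_W) = 0.
Willow's profit: π_W = (237 - 4Q)q_W - (53q_W). Setting ∂π_W/∂q_W = 0: 184 - 8q_W - 4(q_O) = 0.
Rearranging gives the reaction functions q_O = (137 - 4q_W)/8 and q_W = (184 - 4q_O)/8.
Substituting one into the other gives q_O = 15/2 and q_W = 77/4.
Total output Q = 107/4, so price P = 237 - 4·(107/4) = 130.

130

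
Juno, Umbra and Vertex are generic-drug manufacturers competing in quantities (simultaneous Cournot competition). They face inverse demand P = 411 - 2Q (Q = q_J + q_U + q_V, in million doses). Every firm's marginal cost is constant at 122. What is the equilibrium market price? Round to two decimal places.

Each firm earns π_i = (411 - 2Q)q_i - 122q_i.
Setting ∂π_i/∂q_i = 0 with rivals' quantities fixed: 289 - 4q_i - 2·Σ_{j≠i} q_j = 0.
With identical firms every q_j equals q_i, so Σ_{j≠i} q_j = 2q_i and 289 = 8q_i, giving q_i = 289/8.
Total output Q = 867/8, so price P = 411 - 2·(867/8) = 777/4.

194.25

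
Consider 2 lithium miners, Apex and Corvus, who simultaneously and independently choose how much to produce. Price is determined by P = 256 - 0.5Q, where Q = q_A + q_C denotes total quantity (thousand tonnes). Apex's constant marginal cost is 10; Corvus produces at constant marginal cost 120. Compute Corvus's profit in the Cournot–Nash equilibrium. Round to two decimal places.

150.22

Apex's profit: π_A = (256 - 0.5Q)q_A - (10q_A). Setting ∂π_A/∂q_A = 0: 246 - q_A - (1/2)(q_C) = 0.
Corvus's profit: π_C = (256 - 0.5Q)q_C - (120q_C). Setting ∂π_C/∂q_C = 0: 136 - q_C - (1/2)(q_A) = 0.
So q_A = (246 - (1/2)q_C) and q_C = (136 - (1/2)q_A).
Solving the pair: q_A = 712/3, q_C = 52/3.
Price P = 256 - (1/2)·(764/3) = 386/3.
Corvus's profit: (386/3 - 120)·(52/3) = 1352/9.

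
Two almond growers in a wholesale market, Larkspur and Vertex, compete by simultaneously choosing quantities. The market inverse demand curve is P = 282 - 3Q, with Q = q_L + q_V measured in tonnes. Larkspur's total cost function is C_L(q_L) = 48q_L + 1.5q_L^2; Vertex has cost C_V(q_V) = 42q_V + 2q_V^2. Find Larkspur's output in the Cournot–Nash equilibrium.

20

Larkspur's profit: π_L = (282 - 3Q)q_L - (48q_L + (3/2)q_L²). Setting ∂π_L/∂q_L = 0: 234 - 9q_L - 3(q_V) = 0.
Vertex's first-order condition: 240 - 10q_V - 3(q_L) = 0.
So q_L = (234 - 3q_V)/9 and q_V = (240 - 3q_L)/10.
Solving the pair: q_L = 20, q_V = 18.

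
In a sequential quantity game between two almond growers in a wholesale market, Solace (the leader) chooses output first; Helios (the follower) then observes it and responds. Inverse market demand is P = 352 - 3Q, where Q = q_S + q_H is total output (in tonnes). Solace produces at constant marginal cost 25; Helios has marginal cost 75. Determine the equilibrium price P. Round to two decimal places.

Solve by backward induction. Given q_S, the follower Helios maximises π_H = (352 - 3q_S - 3q_H)q_H - 75q_H.
Follower FOC: 277 - 3q_S - 6q_H = 0, so q_H(q_S) = (277 - 3q_S)/6.
The leader anticipates this reaction. Substituting into P = 352 - 3Q gives P = 427/2 - (3/2)q_S, so π_S = (427/2 - (3/2)q_S)q_S - 25q_S.
Maximising: ∂π_S/∂q_S = 377/2 - 3q_S = 0, giving q_S = 377/6.
Then q_H = (277 - 3·(377/6))/6 = 59/4.
Total output Q = 931/12, so price P = 352 - 3·(931/12) = 477/4.

119.25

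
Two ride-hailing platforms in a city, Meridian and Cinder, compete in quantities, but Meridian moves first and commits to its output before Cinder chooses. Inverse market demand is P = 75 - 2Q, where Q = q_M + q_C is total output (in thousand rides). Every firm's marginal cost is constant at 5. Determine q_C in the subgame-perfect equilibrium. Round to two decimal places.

8.75

The follower Cinder best-responds to any q_M: π_C = (75 - 2Q)q_C - 5q_C.
∂π_C/∂q_C = 70 - 2q_M - 4q_C = 0 gives the reaction function q_C = (70 - 2q_M)/4.
Meridian substitutes q_C(q_M) into its own profit: π_M = q_M(75 - 2q_M - (70 - 2q_M)/2) - 5q_M = (40 - q_M)q_M - 5q_M.
Leader FOC: 35 - 2q_M = 0, so q_M = 35/2.
Then q_C = (70 - 2·(35/2))/4 = 35/4.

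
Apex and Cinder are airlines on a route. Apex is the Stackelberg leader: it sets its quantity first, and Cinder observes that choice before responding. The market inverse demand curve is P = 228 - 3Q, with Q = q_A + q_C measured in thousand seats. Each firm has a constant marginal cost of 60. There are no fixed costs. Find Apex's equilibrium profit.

The follower Cinder best-responds to any q_A: π_C = (228 - 3Q)q_C - 60q_C.
Setting the follower's marginal profit to zero, 168 - 3q_A - 6q_C = 0, i.e. q_C = (168 - 3q_A)/6.
The leader anticipates this reaction. Substituting into P = 228 - 3Q gives P = 144 - (3/2)q_A, so π_A = (144 - (3/2)q_A)q_A - 60q_A.
Leader FOC: 84 - 3q_A = 0, so q_A = 28.
Then q_C = (168 - 3·28)/6 = 14.
Price P = 228 - 3·42 = 102.
Apex's profit: (102 - 60)·28 = 1176.

1176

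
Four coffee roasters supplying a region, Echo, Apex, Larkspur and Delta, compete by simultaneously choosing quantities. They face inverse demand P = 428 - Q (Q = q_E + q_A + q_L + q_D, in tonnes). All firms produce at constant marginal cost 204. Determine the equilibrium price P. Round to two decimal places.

A representative firm's profit is π_i = q_i(428 - Q) - 204q_i.
First-order condition (treating rivals' output as given): 224 - 2q_i - Σ_{j≠i} q_j = 0.
With identical firms every q_j equals q_i, so Σ_{j≠i} q_j = 3q_i and 224 = 5q_i, giving q_i = 224/5.
Total output Q = 896/5, so price P = 428 - 896/5 = 1244/5.

248.80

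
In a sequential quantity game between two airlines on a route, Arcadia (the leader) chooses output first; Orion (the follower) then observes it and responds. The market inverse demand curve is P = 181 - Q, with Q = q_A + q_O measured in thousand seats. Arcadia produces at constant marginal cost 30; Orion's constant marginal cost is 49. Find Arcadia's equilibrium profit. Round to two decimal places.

3612.50

The follower Orion best-responds to any q_A: π_O = (181 - Q)q_O - 49q_O.
Follower FOC: 132 - q_A - 2q_O = 0, so q_O(q_A) = (132 - q_A)/2.
The leader anticipates this reaction. Substituting into P = 181 - Q gives P = 115 - (1/2)q_A, so π_A = (115 - (1/2)q_A)q_A - 30q_A.
Leader FOC: 85 - q_A = 0, so q_A = 85.
Then q_O = (132 - 85)/2 = 47/2.
Price P = 181 - 217/2 = 145/2.
Arcadia's profit: (145/2 - 30)·85 = 3612.5000.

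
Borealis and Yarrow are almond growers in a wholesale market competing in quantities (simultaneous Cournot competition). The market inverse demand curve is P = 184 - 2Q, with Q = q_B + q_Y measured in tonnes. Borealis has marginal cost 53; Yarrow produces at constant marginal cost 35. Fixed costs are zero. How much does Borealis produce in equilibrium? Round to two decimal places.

18.83

Borealis's profit: π_B = (184 - 2Q)q_B - (53q_B). Setting ∂π_B/∂q_B = 0: 131 - 4q_B - 2(q_Y) = 0.
Yarrow's first-order condition: 149 - 4q_Y - 2(q_B) = 0.
Rearranging gives the reaction functions q_B = (131 - 2q_Y)/4 and q_Y = (149 - 2q_B)/4.
Substituting one into the other gives q_B = 113/6 and q_Y = 167/6.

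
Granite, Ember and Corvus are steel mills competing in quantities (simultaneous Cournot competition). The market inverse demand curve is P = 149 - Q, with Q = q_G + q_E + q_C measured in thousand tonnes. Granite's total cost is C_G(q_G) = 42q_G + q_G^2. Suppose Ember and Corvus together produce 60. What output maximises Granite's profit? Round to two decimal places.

With rivals' combined output fixed at 60, Granite's profit is π_G = (149 - 60 - q_G)q_G - (42q_G + q_G²) = (89 - q_G)q_G - (42q_G + q_G²).
∂π_G/∂q_G = 47 - 4q_G = 0, so q_G = 47/4.

11.75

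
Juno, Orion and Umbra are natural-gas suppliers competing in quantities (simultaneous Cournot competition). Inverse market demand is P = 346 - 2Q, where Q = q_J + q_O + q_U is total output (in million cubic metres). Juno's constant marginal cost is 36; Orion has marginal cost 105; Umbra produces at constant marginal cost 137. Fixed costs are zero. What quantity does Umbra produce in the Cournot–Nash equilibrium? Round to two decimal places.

Juno's profit: π_J = (346 - 2Q)q_J - (36q_J). Setting ∂π_J/∂q_J = 0: 310 - 4q_J - 2(q_O + q_U) = 0.
Orion's profit: π_O = (346 - 2Q)q_O - (105q_O). Setting ∂π_O/∂q_O = 0: 241 - 4q_O - 2(q_J + q_U) = 0.
Umbra's first-order condition: 209 - 4q_U - 2(q_J + q_O) = 0.
Adding the 3 first-order conditions: 760 − 8Q = 0, so Q = 95.
Back-substituting: q_J = (310 − 190)/2 = 60, q_O = (241 − 190)/2 = 51/2, q_U = (209 − 190)/2 = 19/2.

9.50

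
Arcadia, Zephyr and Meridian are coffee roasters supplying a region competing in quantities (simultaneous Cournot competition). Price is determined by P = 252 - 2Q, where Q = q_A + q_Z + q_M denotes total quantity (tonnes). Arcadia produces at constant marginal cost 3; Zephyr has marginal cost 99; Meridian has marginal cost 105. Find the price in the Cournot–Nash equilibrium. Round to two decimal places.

114.75

Arcadia's profit: π_A = (252 - 2Q)q_A - (3q_A). Setting ∂π_A/∂q_A = 0: 249 - 4q_A - 2(q_Z + q_M) = 0.
Zephyr's profit: π_Z = (252 - 2Q)q_Z - (99q_Z). Setting ∂π_Z/∂q_Z = 0: 153 - 4q_Z - 2(q_A + q_M) = 0.
Meridian's first-order condition: 147 - 4q_M - 2(q_A + q_Z) = 0.
Adding the 3 first-order conditions: 549 − 8Q = 0, so Q = 549/8.
Back-substituting: q_A = (249 − 549/4)/2 = 447/8, q_Z = (153 − 549/4)/2 = 63/8, q_M = (147 − 549/4)/2 = 39/8.
Total output Q = 549/8, so price P = 252 - 2·(549/8) = 459/4.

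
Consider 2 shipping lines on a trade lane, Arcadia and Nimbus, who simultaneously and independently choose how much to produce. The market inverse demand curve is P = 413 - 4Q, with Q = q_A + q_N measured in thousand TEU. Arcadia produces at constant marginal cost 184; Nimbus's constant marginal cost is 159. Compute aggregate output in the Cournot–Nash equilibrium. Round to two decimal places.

40.25

Arcadia's profit: π_A = (413 - 4Q)q_A - (184q_A). Setting ∂π_A/∂q_A = 0: 229 - 8q_A - 4(q_N) = 0.
Nimbus's first-order condition: 254 - 8q_N - 4(q_A) = 0.
Rearranging gives the reaction functions q_A = (229 - 4q_N)/8 and q_N = (254 - 4q_A)/8.
Solving the pair: q_A = 17, q_N = 93/4.
Total output Q = 17 + 93/4 = 161/4.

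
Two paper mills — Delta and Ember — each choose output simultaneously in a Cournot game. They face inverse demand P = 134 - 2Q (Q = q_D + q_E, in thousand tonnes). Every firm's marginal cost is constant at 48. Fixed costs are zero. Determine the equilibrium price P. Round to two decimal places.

Each firm earns π_i = (134 - 2Q)q_i - 48q_i.
Setting ∂π_i/∂q_i = 0 with rivals' quantities fixed: 86 - 4q_i - 2q_j = 0.
With identical firms every q_j equals q_i, so q_j = q_i and 86 = 6q_i, giving q_i = 43/3.
Total output Q = 86/3, so price P = 134 - 2·(86/3) = 230/3.

76.67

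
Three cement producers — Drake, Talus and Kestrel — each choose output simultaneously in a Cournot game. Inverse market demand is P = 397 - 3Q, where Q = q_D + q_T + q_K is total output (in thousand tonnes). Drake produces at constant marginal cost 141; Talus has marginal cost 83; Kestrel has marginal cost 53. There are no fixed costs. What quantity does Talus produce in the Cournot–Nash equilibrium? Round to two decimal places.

Drake's profit: π_D = (397 - 3Q)q_D - (141q_D). Setting ∂π_D/∂q_D = 0: 256 - 6q_D - 3(q_T + q_K) = 0.
Talus's profit: π_T = (397 - 3Q)q_T - (83q_T). Setting ∂π_T/∂q_T = 0: 314 - 6q_T - 3(q_D + q_K) = 0.
Kestrel's profit: π_K = (397 - 3Q)q_K - (53q_K). Setting ∂π_K/∂q_K = 0: 344 - 6q_K - 3(q_D + q_T) = 0.
Adding the 3 conditions: 914 − 6Q − 6Q = 0, i.e. Q = 457/6.
Back-substituting: q_D = (256 − 457/2)/3 = 55/6, q_T = (314 − 457/2)/3 = 57/2, q_K = (344 − 457/2)/3 = 77/2.

28.50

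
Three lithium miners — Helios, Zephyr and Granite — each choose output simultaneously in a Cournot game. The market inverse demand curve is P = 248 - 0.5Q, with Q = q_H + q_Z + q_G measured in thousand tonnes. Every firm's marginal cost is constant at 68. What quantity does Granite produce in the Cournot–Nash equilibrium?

A representative firm's profit is π_i = q_i(248 - 0.5Q) - 68q_i.
First-order condition (treating rivals' output as given): 180 - q_i - (1/2)·Σ_{j≠i} q_j = 0.
By symmetry each firm produces the same amount; substituting Σ_{j≠i} q_j = 2q_i yields q_i = 180/2 = 90.

90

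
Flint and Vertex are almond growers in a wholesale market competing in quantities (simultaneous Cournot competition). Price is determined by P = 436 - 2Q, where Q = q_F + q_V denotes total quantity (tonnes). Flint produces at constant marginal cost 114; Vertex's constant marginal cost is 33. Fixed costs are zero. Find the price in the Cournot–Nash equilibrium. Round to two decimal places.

194.33

Flint's profit: π_F = (436 - 2Q)q_F - (114q_F). Setting ∂π_F/∂q_F = 0: 322 - 4q_F - 2(q_V) = 0.
Vertex's profit: π_V = (436 - 2Q)q_V - (33q_V). Setting ∂π_V/∂q_V = 0: 403 - 4q_V - 2(q_F) = 0.
Rearranging gives the reaction functions q_F = (322 - 2q_V)/4 and q_V = (403 - 2q_F)/4.
Substituting one into the other gives q_F = 241/6 and q_V = 242/3.
Total output Q = 725/6, so price P = 436 - 2·(725/6) = 583/3.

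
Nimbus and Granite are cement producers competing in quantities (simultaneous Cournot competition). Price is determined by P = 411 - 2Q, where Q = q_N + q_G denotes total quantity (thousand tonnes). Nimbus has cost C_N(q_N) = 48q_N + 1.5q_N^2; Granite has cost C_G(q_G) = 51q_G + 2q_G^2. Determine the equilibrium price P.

258

Nimbus's profit: π_N = (411 - 2Q)q_N - (48q_N + (3/2)q_N²). Setting ∂π_N/∂q_N = 0: 363 - 7q_N - 2(q_G) = 0.
Granite's profit: π_G = (411 - 2Q)q_G - (51q_G + 2q_G²). Setting ∂π_G/∂q_G = 0: 360 - 8q_G - 2(q_N) = 0.
So q_N = (363 - 2q_G)/7 and q_G = (360 - 2q_N)/8.
Solving the pair: q_N = 42, q_G = 69/2.
Total output Q = 153/2, so price P = 411 - 2·(153/2) = 258.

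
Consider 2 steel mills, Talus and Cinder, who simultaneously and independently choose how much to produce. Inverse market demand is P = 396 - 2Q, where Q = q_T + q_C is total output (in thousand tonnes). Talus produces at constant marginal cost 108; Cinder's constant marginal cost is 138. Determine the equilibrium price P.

214

Talus's profit: π_T = (396 - 2Q)q_T - (108q_T). Setting ∂π_T/∂q_T = 0: 288 - 4q_T - 2(q_C) = 0.
Cinder's profit: π_C = (396 - 2Q)q_C - (138q_C). Setting ∂π_C/∂q_C = 0: 258 - 4q_C - 2(q_T) = 0.
Best responses: q_T = (288 - 2q_C)/4, q_C = (258 - 2q_T)/4.
Solving the pair: q_T = 53, q_C = 38.
Total output Q = 91, so price P = 396 - 2·91 = 214.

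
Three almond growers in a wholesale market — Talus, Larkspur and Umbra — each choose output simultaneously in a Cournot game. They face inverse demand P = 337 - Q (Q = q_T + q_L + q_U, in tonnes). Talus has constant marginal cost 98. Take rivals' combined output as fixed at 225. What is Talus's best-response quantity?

With rivals' combined output fixed at 225, Talus's profit is π_T = (337 - 225 - q_T)q_T - (98q_T) = (112 - q_T)q_T - (98q_T).
∂π_T/∂q_T = 14 - 2q_T = 0, so q_T = 7.

7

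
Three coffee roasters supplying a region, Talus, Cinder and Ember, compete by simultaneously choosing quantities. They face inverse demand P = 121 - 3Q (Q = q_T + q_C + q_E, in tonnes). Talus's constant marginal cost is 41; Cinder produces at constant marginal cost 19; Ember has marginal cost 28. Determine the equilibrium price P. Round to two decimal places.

Talus's profit: π_T = (121 - 3Q)q_T - (41q_T). Setting ∂π_T/∂q_T = 0: 80 - 6q_T - 3(q_C + q_E) = 0.
Cinder's profit: π_C = (121 - 3Q)q_C - (19q_C). Setting ∂π_C/∂q_C = 0: 102 - 6q_C - 3(q_T + q_E) = 0.
Ember's profit: π_E = (121 - 3Q)q_E - (28q_E). Setting ∂π_E/∂q_E = 0: 93 - 6q_E - 3(q_T + q_C) = 0.
Summing all 3 equations gives 275 − 12Q = 0, hence Q = 275/12.
Back-substituting: q_T = (80 − 275/4)/3 = 15/4, q_C = (102 − 275/4)/3 = 133/12, q_E = (93 − 275/4)/3 = 97/12.
Total output Q = 275/12, so price P = 121 - 3·(275/12) = 209/4.

52.25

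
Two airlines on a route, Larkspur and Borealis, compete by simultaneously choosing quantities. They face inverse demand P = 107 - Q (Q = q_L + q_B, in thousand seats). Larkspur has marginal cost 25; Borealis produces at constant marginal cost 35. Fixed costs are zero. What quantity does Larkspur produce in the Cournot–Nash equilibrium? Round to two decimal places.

30.67

Larkspur's profit: π_L = (107 - Q)q_L - (25q_L). Setting ∂π_L/∂q_L = 0: 82 - 2q_L - (q_B) = 0.
Borealis's first-order condition: 72 - 2q_B - (q_L) = 0.
Best responses: q_L = (82 - q_B)/2, q_B = (72 - q_L)/2.
Substituting one into the other gives q_L = 92/3 and q_B = 62/3.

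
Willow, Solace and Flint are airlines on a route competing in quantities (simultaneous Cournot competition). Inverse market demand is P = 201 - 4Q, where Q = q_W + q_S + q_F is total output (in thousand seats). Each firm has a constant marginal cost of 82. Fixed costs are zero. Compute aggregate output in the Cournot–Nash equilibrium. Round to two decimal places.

Each firm earns π_i = (201 - 4Q)q_i - 82q_i.
Setting ∂π_i/∂q_i = 0 with rivals' quantities fixed: 119 - 8q_i - 4·Σ_{j≠i} q_j = 0.
With identical firms every q_j equals q_i, so Σ_{j≠i} q_j = 2q_i and 119 = 16q_i, giving q_i = 119/16.
Total output Q = 119/16 + 119/16 + 119/16 = 357/16.

22.31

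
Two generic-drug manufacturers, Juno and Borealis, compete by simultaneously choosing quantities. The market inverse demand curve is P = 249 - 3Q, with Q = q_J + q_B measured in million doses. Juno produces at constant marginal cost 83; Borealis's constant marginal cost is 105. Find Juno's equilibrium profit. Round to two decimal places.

1309.04

Juno's profit: π_J = (249 - 3Q)q_J - (83q_J). Setting ∂π_J/∂q_J = 0: 166 - 6q_J - 3(q_B) = 0.
Borealis's first-order condition: 144 - 6q_B - 3(q_J) = 0.
So q_J = (166 - 3q_B)/6 and q_B = (144 - 3q_J)/6.
Substituting one into the other gives q_J = 188/9 and q_B = 122/9.
Price P = 249 - 3·(310/9) = 437/3.
Juno's profit: (437/3 - 83)·(188/9) = 1309.0370.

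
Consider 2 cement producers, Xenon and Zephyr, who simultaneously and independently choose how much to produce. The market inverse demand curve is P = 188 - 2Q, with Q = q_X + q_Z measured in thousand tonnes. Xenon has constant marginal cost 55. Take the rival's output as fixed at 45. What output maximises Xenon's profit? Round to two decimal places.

10.75

With the rival's output fixed at 45, Xenon's profit is π_X = (188 - 2·45 - 2q_X)q_X - (55q_X) = (98 - 2q_X)q_X - (55q_X).
∂π_X/∂q_X = 43 - 4q_X = 0, so q_X = 43/4.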